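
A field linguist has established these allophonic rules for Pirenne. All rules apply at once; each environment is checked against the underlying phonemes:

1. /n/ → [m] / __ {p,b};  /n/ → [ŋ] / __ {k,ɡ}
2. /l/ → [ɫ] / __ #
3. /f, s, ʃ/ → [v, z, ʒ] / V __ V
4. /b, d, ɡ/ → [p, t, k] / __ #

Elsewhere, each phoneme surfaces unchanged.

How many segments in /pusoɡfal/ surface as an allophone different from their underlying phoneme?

Segments that undergo a rule: /s/ → [z] (rule 3); /l/ → [ɫ] (rule 2).
All other segments surface unchanged.

2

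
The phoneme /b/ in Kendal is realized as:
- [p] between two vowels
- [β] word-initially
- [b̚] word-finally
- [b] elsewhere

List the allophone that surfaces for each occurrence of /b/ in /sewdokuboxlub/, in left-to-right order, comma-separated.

[p], [b̚]

Occurrence 1 (position 8): between two vowels → [p].
Occurrence 2 (position 13): word-finally → [b̚].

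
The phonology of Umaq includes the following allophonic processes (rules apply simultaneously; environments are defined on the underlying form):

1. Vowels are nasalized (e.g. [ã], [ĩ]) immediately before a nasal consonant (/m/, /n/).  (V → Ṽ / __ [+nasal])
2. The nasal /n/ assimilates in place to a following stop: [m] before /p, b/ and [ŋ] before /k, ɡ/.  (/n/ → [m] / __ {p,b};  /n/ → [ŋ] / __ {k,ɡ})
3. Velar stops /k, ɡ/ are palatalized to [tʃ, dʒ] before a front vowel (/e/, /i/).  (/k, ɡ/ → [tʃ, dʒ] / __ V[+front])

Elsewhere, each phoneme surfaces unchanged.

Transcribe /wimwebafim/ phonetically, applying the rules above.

[wĩmwebafĩm]

/w/ (word-initial): no rule targets it → [w].
/i/ (between /w/ and /m/): before a nasal consonant, so rule 1 applies → [ĩ].
/m/ — not in any rule's target class → [m].
/w/ (between /m/ and /e/) is unaffected → [w].
/e/ (between /w/ and /b/): rule 1 targets it, but not before a nasal consonant → unchanged [e].
/b/ (between /e/ and /a/): no rule targets it → [b].
/a/ — between /b/ and /f/; rule 1 does not apply here → [a].
/f/ — not in any rule's target class → [f].
/i/ meets the environment for rule 1 (before a nasal consonant) → [ĩ].
/m/ (word-final): no rule targets it → [m].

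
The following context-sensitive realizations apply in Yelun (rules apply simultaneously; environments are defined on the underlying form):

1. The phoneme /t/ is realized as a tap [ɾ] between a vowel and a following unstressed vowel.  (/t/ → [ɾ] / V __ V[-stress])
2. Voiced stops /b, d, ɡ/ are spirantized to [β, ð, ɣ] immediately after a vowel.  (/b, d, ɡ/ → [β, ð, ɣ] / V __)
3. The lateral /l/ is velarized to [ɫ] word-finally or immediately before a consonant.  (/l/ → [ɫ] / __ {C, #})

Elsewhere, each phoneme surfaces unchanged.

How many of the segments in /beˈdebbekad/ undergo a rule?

Segments that undergo a rule: /d/ → [ð] (rule 2); /b/ → [β] (rule 2); /d/ → [ð] (rule 2).
All other segments surface unchanged.

3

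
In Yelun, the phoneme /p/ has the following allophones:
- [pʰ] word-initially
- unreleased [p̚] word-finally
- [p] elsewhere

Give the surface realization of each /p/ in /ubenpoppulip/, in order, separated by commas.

[p], [p], [p], [p̚]

Occurrence 1 (position 5): no conditioning environment matches → elsewhere allophone [p].
Occurrence 2 (position 7): no conditioning environment matches → elsewhere allophone [p].
Occurrence 3 (position 8): no conditioning environment matches → elsewhere allophone [p].
Occurrence 4 (position 12): word-finally → [p̚].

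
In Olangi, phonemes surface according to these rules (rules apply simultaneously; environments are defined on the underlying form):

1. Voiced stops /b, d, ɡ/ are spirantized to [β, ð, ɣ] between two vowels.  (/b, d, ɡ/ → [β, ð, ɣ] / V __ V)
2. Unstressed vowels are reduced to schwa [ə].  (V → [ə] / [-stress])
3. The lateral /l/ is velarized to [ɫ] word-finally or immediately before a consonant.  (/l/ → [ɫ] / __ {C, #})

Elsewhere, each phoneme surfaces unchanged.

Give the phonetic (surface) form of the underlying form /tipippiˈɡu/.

/i/ meets the environment for rule 2 (in an unstressed syllable) → [ə].
/i/ (between /p/ and /p/) occurs in an unstressed syllable → [ə] by rule 2.
/i/ meets the environment for rule 2 (in an unstressed syllable) → [ə].
Rule 1 applies to /ɡ/ (between /i/ and /u/: between two vowels) → [ɣ].
/u/ (word-final): rule 2 targets it, but not in an unstressed syllable → unchanged [u].

[təpəppəˈɣu]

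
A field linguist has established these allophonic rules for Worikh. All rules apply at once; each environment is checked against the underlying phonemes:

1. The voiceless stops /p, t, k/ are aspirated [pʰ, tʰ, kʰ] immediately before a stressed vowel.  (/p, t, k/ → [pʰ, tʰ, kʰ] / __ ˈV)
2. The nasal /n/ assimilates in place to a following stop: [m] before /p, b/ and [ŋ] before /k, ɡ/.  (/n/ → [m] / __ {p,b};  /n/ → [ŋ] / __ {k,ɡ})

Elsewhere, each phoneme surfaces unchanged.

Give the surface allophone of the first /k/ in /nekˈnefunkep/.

/k/ (between /e/ and /n/) fails the environment for rule 1, so it stays [k].

[k]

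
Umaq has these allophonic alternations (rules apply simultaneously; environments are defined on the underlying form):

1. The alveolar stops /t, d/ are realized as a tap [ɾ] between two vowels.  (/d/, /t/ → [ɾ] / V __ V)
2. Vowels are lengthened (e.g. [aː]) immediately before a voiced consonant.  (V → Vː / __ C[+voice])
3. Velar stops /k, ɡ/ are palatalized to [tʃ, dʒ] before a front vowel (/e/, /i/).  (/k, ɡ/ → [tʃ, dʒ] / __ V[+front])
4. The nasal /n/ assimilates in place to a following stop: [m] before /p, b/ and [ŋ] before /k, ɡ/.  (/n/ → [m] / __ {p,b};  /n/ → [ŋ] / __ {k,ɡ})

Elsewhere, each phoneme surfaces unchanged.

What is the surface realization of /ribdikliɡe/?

/r/ — not in any rule's target class → [r].
/i/ — between /r/ and /b/, before a voiced consonant — surfaces as [iː] (rule 2).
/b/ stays [b].
/d/ (between /b/ and /i/) fails the environment for rule 1, so it stays [d].
/i/ (between /d/ and /k/) is in the target of rule 2 but the environment (before a voiced consonant) is not met → [i].
/k/ — between /i/ and /l/; rule 3 does not apply here → [k].
/l/ (between /k/ and /i/) is unaffected → [l].
/i/ meets the environment for rule 2 (before a voiced consonant) → [iː].
Rule 3 applies to /ɡ/ (between /i/ and /e/: before a front vowel) → [dʒ].
/e/ — word-final; rule 2 does not apply here → [e].

[riːbdikliːdʒe]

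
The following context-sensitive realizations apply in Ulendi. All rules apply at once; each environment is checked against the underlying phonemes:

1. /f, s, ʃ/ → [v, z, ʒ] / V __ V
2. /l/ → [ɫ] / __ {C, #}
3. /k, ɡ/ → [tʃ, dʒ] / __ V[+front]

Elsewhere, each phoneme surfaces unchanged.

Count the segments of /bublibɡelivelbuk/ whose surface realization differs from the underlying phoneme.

Segments that undergo a rule: /ɡ/ → [dʒ] (rule 3); /l/ → [ɫ] (rule 2).
All other segments surface unchanged.

2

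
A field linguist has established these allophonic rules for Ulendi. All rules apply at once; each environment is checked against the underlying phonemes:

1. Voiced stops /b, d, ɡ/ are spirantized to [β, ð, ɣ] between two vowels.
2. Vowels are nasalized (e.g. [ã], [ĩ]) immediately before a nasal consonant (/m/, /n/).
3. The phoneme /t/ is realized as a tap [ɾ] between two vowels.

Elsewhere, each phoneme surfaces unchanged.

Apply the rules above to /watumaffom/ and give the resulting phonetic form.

/w/ — not in any rule's target class → [w].
/a/ (between /w/ and /t/): rule 2 targets it, but not before a nasal consonant → unchanged [a].
/t/ — between /a/ and /u/, between two vowels — surfaces as [ɾ] (rule 3).
/u/ meets the environment for rule 2 (before a nasal consonant) → [ũ].
/m/ (between /u/ and /a/) is unaffected → [m].
/a/ (between /m/ and /f/) is in the target of rule 2 but the environment (before a nasal consonant) is not met → [a].
/f/ (between /a/ and /f/): no rule targets it → [f].
/f/ (between /f/ and /o/) is unaffected → [f].
/o/ — between /f/ and /m/, before a nasal consonant — surfaces as [õ] (rule 2).
/m/ (word-final) is unaffected → [m].

[waɾũmaffõm]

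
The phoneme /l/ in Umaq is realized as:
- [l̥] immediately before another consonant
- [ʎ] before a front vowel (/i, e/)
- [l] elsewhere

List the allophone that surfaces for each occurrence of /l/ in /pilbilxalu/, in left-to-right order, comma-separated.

[l̥], [l̥], [l]

Occurrence 1 (position 3): immediately before another consonant → [l̥].
Occurrence 2 (position 6): immediately before another consonant → [l̥].
Occurrence 3 (position 9): no conditioning environment matches → elsewhere allophone [l].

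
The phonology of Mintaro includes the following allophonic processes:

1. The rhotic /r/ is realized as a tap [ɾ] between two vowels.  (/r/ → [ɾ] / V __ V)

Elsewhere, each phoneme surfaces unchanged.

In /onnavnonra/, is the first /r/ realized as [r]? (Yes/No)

Yes

/r/ — between /n/ and /a/; rule 1 does not apply here → [r].
The actual realization is [r], which matches [r].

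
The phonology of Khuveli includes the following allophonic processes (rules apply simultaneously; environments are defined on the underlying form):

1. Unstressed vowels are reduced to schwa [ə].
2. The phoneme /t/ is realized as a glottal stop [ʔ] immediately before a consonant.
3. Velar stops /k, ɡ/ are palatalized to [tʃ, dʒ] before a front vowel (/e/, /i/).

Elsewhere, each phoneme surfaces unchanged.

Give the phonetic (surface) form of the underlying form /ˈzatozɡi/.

[ˈzatəzdʒə]

/z/ (word-initial): no rule targets it → [z].
/a/ — between /z/ and /t/; rule 1 does not apply here → [a].
/t/ (between /a/ and /o/): rule 2 targets it, but not immediately before a consonant → unchanged [t].
/o/ — between /t/ and /z/, in an unstressed syllable — surfaces as [ə] (rule 1).
/z/ (between /o/ and /ɡ/): no rule targets it → [z].
/ɡ/ meets the environment for rule 3 (before a front vowel) → [dʒ].
/i/ meets the environment for rule 1 (in an unstressed syllable) → [ə].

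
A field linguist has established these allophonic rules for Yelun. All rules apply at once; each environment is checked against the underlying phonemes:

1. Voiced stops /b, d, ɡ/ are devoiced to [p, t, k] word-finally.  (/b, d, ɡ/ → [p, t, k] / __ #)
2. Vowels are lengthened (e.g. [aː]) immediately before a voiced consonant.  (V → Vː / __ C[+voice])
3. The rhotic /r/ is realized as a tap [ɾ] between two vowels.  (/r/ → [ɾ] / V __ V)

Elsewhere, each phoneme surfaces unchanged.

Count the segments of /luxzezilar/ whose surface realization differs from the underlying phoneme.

Segments that undergo a rule: /e/ → [eː] (rule 2); /i/ → [iː] (rule 2); /a/ → [aː] (rule 2).
All other segments surface unchanged.

3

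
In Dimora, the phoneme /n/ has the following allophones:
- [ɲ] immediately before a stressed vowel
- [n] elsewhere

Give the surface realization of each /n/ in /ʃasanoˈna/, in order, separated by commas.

Occurrence 1 (position 5): no conditioning environment matches → elsewhere allophone [n].
Occurrence 2 (position 7): immediately before a stressed vowel → [ɲ].

[n], [ɲ]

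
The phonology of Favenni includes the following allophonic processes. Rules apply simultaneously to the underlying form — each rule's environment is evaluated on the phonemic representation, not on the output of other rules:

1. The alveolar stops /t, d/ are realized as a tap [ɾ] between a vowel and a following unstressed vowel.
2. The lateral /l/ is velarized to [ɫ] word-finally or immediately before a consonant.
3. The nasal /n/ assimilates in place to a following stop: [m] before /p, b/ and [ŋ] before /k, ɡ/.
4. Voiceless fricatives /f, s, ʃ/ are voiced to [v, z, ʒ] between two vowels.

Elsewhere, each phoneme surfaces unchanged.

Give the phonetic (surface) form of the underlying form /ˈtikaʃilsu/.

/t/ (word-initial): rule 1 targets it, but not between a vowel and a following unstressed vowel → unchanged [t].
/i/ — not in any rule's target class → [i].
/k/ (between /i/ and /a/): no rule targets it → [k].
/a/ (between /k/ and /ʃ/) is unaffected → [a].
Rule 4 applies to /ʃ/ (between /a/ and /i/: between two vowels) → [ʒ].
/i/ — not in any rule's target class → [i].
/l/ (between /i/ and /s/) occurs word-finally or immediately before a consonant → [ɫ] by rule 2.
/s/ (between /l/ and /u/) is in the target of rule 4 but the environment (between two vowels) is not met → [s].
/u/ stays [u].

[ˈtikaʒiɫsu]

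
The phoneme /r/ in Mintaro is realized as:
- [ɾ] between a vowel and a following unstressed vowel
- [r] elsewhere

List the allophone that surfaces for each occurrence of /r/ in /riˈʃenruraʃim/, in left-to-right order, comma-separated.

[r], [r], [ɾ]

Occurrence 1 (position 1): no conditioning environment matches → elsewhere allophone [r].
Occurrence 2 (position 6): no conditioning environment matches → elsewhere allophone [r].
Occurrence 3 (position 8): between a vowel and a following unstressed vowel → [ɾ].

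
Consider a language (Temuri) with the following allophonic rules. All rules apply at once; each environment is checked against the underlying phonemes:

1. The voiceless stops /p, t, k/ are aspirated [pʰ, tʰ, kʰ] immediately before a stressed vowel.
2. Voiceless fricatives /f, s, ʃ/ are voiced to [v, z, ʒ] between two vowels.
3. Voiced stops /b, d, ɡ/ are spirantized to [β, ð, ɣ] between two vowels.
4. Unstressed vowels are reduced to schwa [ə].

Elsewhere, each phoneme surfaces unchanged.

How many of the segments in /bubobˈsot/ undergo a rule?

3

Segments that undergo a rule: /u/ → [ə] (rule 4); /b/ → [β] (rule 3); /o/ → [ə] (rule 4).
All other segments surface unchanged.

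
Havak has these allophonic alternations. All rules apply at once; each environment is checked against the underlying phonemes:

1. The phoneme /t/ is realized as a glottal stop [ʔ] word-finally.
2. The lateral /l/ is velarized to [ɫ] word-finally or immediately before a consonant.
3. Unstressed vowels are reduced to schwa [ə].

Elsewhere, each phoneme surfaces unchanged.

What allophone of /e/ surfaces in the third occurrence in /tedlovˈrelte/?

/e/ meets the environment for rule 3 (in an unstressed syllable) → [ə].

[ə]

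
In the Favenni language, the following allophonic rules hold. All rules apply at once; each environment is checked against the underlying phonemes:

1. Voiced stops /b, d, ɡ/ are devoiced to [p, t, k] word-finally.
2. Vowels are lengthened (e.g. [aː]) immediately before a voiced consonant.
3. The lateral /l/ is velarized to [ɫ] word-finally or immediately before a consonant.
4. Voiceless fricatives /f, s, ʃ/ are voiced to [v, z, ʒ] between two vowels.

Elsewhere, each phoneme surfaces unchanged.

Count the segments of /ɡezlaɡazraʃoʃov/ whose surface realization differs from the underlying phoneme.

6

Segments that undergo a rule: /e/ → [eː] (rule 2); /a/ → [aː] (rule 2); /a/ → [aː] (rule 2); /ʃ/ → [ʒ] (rule 4); /ʃ/ → [ʒ] (rule 4); /o/ → [oː] (rule 2).
All other segments surface unchanged.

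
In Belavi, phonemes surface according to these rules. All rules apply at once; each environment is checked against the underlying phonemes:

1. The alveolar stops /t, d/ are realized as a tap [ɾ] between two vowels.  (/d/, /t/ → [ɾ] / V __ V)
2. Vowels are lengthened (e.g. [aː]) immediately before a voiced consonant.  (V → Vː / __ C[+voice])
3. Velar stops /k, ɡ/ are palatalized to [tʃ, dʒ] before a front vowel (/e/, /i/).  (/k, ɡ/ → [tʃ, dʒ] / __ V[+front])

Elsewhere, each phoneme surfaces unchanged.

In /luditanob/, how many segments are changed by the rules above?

Segments that undergo a rule: /u/ → [uː] (rule 2); /d/ → [ɾ] (rule 1); /t/ → [ɾ] (rule 1); /a/ → [aː] (rule 2); /o/ → [oː] (rule 2).
All other segments surface unchanged.

5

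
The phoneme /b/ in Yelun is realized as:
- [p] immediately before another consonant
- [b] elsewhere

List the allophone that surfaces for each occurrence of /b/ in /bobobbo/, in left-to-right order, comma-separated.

Occurrence 1 (position 1): no conditioning environment matches → elsewhere allophone [b].
Occurrence 2 (position 3): no conditioning environment matches → elsewhere allophone [b].
Occurrence 3 (position 5): immediately before another consonant → [p].
Occurrence 4 (position 6): no conditioning environment matches → elsewhere allophone [b].

[b], [b], [p], [b]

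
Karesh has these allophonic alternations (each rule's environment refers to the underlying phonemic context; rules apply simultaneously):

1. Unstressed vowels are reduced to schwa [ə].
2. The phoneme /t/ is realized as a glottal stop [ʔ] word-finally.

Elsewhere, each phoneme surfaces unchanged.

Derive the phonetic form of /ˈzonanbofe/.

/z/ stays [z].
/o/ (between /z/ and /n/) fails the environment for rule 1, so it stays [o].
/n/ stays [n].
Rule 1 applies to /a/ (between /n/ and /n/: in an unstressed syllable) → [ə].
/n/ (between /a/ and /b/) is unaffected → [n].
/b/ stays [b].
/o/ — between /b/ and /f/, in an unstressed syllable — surfaces as [ə] (rule 1).
/f/ — not in any rule's target class → [f].
/e/ — word-final, in an unstressed syllable — surfaces as [ə] (rule 1).

[ˈzonənbəfə]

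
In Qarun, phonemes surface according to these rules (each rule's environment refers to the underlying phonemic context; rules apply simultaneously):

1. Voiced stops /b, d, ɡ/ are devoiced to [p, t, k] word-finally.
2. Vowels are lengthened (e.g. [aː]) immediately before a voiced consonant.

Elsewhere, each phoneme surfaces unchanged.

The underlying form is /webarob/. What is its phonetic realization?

[weːbaːroːp]

/w/ (word-initial) is unaffected → [w].
/e/ (between /w/ and /b/): before a voiced consonant, so rule 2 applies → [eː].
/b/ (between /e/ and /a/) fails the environment for rule 1, so it stays [b].
/a/ — between /b/ and /r/, before a voiced consonant — surfaces as [aː] (rule 2).
/r/ stays [r].
/o/ meets the environment for rule 2 (before a voiced consonant) → [oː].
Rule 1 applies to /b/ (word-final: word-finally) → [p].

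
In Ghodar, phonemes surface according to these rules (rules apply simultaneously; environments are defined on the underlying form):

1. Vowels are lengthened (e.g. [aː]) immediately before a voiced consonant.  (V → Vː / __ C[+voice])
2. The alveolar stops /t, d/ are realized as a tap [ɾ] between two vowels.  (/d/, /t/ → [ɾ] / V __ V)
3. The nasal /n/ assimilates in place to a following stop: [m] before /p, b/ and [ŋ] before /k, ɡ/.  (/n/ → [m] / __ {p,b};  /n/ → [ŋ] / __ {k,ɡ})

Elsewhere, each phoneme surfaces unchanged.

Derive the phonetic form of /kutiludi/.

[kuɾiːluːɾi]

/k/ stays [k].
/u/ (between /k/ and /t/): rule 1 targets it, but not before a voiced consonant → unchanged [u].
/t/ (between /u/ and /i/) occurs between two vowels → [ɾ] by rule 2.
Rule 1 applies to /i/ (between /t/ and /l/: before a voiced consonant) → [iː].
/l/ — not in any rule's target class → [l].
/u/ (between /l/ and /d/) occurs before a voiced consonant → [uː] by rule 1.
/d/ meets the environment for rule 2 (between two vowels) → [ɾ].
/i/ (word-final) fails the environment for rule 1, so it stays [i].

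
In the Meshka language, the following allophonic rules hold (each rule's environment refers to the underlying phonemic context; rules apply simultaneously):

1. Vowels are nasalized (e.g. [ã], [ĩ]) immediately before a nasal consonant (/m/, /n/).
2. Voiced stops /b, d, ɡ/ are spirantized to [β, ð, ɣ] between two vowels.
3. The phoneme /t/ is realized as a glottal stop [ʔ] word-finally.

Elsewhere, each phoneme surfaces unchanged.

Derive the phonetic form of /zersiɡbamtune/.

/z/ (word-initial) is unaffected → [z].
/e/ (between /z/ and /r/): rule 1 targets it, but not before a nasal consonant → unchanged [e].
/r/ stays [r].
/s/ (between /r/ and /i/) is unaffected → [s].
/i/ — between /s/ and /ɡ/; rule 1 does not apply here → [i].
/ɡ/ (between /i/ and /b/): rule 2 targets it, but not between two vowels → unchanged [ɡ].
/b/ (between /ɡ/ and /a/): rule 2 targets it, but not between two vowels → unchanged [b].
/a/ (between /b/ and /m/) occurs before a nasal consonant → [ã] by rule 1.
/m/ (between /a/ and /t/): no rule targets it → [m].
/t/ (between /m/ and /u/) is in the target of rule 3 but the environment (word-finally) is not met → [t].
/u/ (between /t/ and /n/): before a nasal consonant, so rule 1 applies → [ũ].
/n/ (between /u/ and /e/): no rule targets it → [n].
/e/ (word-final) fails the environment for rule 1, so it stays [e].

[zersiɡbãmtũne]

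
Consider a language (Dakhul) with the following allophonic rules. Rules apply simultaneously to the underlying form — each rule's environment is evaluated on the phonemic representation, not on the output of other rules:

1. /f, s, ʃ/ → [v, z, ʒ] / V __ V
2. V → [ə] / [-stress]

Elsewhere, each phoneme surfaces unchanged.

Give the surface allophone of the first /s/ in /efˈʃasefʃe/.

/s/ meets the environment for rule 1 (between two vowels) → [z].

[z]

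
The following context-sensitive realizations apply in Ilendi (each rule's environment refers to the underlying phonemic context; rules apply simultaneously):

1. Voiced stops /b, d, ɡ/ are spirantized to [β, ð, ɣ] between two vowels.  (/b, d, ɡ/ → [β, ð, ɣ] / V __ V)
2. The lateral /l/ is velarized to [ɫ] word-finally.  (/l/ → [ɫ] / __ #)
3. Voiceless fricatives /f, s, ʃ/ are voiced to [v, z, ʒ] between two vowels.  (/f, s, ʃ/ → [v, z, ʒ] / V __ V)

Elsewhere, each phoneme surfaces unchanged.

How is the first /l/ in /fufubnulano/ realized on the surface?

/l/ (between /u/ and /a/) fails the environment for rule 2, so it stays [l].

[l]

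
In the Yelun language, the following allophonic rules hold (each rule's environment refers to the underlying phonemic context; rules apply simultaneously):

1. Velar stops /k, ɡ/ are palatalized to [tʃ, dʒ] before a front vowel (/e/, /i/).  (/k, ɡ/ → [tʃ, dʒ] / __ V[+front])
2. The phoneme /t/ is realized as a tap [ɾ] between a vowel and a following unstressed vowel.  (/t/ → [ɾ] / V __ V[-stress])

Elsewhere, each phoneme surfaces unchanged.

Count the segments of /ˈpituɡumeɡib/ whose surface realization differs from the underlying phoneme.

2

Segments that undergo a rule: /t/ → [ɾ] (rule 2); /ɡ/ → [dʒ] (rule 1).
All other segments surface unchanged.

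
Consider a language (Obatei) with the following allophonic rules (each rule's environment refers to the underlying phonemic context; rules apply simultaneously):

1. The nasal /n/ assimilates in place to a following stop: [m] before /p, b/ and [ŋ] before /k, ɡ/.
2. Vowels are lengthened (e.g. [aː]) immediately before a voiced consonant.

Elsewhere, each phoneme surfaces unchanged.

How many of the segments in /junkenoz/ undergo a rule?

4

Segments that undergo a rule: /u/ → [uː] (rule 2); /n/ → [ŋ] (rule 1); /e/ → [eː] (rule 2); /o/ → [oː] (rule 2).
All other segments surface unchanged.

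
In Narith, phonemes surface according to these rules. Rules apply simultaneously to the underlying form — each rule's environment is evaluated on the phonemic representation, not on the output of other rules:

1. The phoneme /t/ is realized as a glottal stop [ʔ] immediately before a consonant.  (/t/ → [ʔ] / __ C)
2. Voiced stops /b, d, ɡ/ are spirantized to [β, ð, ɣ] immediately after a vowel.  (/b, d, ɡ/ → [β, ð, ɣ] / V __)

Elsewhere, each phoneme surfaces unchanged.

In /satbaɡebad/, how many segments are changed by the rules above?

Segments that undergo a rule: /t/ → [ʔ] (rule 1); /ɡ/ → [ɣ] (rule 2); /b/ → [β] (rule 2); /d/ → [ð] (rule 2).
All other segments surface unchanged.

4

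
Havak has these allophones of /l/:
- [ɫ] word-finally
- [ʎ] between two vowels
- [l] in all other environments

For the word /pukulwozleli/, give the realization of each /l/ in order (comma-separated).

[l], [l], [ʎ]

Occurrence 1 (position 5): no conditioning environment matches → elsewhere allophone [l].
Occurrence 2 (position 9): no conditioning environment matches → elsewhere allophone [l].
Occurrence 3 (position 11): between two vowels → [ʎ].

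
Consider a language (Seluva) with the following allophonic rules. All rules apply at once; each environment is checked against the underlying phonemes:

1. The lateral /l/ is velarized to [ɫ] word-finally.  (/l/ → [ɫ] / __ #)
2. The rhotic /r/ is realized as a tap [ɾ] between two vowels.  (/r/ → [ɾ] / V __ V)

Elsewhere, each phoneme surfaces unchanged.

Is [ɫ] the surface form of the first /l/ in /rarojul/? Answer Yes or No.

Yes

/l/ meets the environment for rule 1 (word-finally) → [ɫ].
The actual realization is [ɫ], which matches [ɫ].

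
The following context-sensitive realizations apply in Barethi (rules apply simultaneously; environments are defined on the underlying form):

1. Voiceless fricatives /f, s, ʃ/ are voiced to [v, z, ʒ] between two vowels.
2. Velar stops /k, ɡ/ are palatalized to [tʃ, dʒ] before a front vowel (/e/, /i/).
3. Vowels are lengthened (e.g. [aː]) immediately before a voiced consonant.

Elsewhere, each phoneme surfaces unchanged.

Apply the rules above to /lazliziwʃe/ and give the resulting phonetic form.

[laːzliːziːwʃe]

/l/ stays [l].
/a/ meets the environment for rule 3 (before a voiced consonant) → [aː].
/z/ (between /a/ and /l/) is unaffected → [z].
/l/ (between /z/ and /i/) is unaffected → [l].
/i/ (between /l/ and /z/): before a voiced consonant, so rule 3 applies → [iː].
/z/ — not in any rule's target class → [z].
/i/ (between /z/ and /w/): before a voiced consonant, so rule 3 applies → [iː].
/w/ (between /i/ and /ʃ/): no rule targets it → [w].
/ʃ/ (between /w/ and /e/): rule 1 targets it, but not between two vowels → unchanged [ʃ].
/e/ (word-final) is in the target of rule 3 but the environment (before a voiced consonant) is not met → [e].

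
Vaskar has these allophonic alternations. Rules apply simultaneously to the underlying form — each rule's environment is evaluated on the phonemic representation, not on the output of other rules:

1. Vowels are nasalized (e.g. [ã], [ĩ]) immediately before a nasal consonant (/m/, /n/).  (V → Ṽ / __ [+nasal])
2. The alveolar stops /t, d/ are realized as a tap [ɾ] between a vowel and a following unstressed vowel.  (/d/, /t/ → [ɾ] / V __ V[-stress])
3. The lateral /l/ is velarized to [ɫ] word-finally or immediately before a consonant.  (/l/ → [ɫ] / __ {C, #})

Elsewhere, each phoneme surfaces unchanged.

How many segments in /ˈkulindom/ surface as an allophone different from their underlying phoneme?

2

Segments that undergo a rule: /i/ → [ĩ] (rule 1); /o/ → [õ] (rule 1).
All other segments surface unchanged.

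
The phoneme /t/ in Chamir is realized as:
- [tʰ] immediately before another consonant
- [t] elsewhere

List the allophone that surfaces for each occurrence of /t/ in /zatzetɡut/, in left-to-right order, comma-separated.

Occurrence 1 (position 3): immediately before another consonant → [tʰ].
Occurrence 2 (position 6): immediately before another consonant → [tʰ].
Occurrence 3 (position 9): no conditioning environment matches → elsewhere allophone [t].

[tʰ], [tʰ], [t]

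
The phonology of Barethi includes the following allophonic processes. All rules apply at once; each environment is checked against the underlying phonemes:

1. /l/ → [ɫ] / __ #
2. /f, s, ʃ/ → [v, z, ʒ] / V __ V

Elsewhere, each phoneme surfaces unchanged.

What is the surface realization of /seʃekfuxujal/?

/s/ (word-initial): rule 2 targets it, but not between two vowels → unchanged [s].
/e/ — not in any rule's target class → [e].
/ʃ/ (between /e/ and /e/): between two vowels, so rule 2 applies → [ʒ].
/e/ (between /ʃ/ and /k/) is unaffected → [e].
/k/ (between /e/ and /f/): no rule targets it → [k].
/f/ (between /k/ and /u/) fails the environment for rule 2, so it stays [f].
/u/ (between /f/ and /x/): no rule targets it → [u].
/x/ — not in any rule's target class → [x].
/u/ stays [u].
/j/ (between /u/ and /a/): no rule targets it → [j].
/a/ (between /j/ and /l/): no rule targets it → [a].
/l/ (word-final) occurs word-finally → [ɫ] by rule 1.

[seʒekfuxujaɫ]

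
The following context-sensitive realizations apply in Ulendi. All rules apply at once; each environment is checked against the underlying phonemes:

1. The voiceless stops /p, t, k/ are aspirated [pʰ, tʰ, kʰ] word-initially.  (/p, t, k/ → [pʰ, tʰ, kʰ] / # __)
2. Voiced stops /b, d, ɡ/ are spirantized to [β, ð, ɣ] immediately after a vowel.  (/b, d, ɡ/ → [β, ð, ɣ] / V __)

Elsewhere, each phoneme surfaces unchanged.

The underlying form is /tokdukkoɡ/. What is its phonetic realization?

/t/ (word-initial) occurs word-initially → [tʰ] by rule 1.
/o/ (between /t/ and /k/): no rule targets it → [o].
/k/ — between /o/ and /d/; rule 1 does not apply here → [k].
/d/ — between /k/ and /u/; rule 2 does not apply here → [d].
/u/ — not in any rule's target class → [u].
/k/ (between /u/ and /k/) is in the target of rule 1 but the environment (word-initially) is not met → [k].
/k/ (between /k/ and /o/): rule 1 targets it, but not word-initially → unchanged [k].
/o/ stays [o].
Rule 2 applies to /ɡ/ (word-final: immediately after a vowel) → [ɣ].

[tʰokdukkoɣ]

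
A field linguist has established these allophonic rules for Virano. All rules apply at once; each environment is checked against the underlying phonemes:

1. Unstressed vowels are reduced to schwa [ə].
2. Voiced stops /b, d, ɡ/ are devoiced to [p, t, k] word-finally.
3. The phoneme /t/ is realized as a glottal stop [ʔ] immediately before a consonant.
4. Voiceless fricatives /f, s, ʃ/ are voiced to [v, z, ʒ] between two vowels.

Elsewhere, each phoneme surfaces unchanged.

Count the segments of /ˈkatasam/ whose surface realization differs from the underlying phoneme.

Segments that undergo a rule: /a/ → [ə] (rule 1); /s/ → [z] (rule 4); /a/ → [ə] (rule 1).
All other segments surface unchanged.

3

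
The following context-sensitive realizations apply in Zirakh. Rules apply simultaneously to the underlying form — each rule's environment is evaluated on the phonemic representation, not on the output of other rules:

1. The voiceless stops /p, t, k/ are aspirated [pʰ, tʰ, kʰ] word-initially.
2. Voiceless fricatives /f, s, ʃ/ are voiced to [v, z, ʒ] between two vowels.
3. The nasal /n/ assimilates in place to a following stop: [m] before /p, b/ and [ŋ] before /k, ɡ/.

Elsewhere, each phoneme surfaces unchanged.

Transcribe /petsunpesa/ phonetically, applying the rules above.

[pʰetsumpeza]

/p/ (word-initial): word-initially, so rule 1 applies → [pʰ].
/t/ (between /e/ and /s/) fails the environment for rule 1, so it stays [t].
/s/ (between /t/ and /u/) is in the target of rule 2 but the environment (between two vowels) is not met → [s].
Rule 3 applies to /n/ (between /u/ and /p/: before a labial or velar stop) → [m].
/p/ (between /n/ and /e/) is in the target of rule 1 but the environment (word-initially) is not met → [p].
/s/ — between /e/ and /a/, between two vowels — surfaces as [z] (rule 2).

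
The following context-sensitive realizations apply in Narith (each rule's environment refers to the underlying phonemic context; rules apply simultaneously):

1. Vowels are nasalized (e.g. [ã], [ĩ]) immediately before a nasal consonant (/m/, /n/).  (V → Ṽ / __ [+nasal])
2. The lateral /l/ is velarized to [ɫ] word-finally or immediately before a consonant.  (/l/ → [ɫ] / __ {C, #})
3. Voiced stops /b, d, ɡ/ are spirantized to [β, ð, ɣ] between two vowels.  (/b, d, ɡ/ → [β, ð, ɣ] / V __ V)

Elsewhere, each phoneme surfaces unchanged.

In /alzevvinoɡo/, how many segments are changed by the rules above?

3

Segments that undergo a rule: /l/ → [ɫ] (rule 2); /i/ → [ĩ] (rule 1); /ɡ/ → [ɣ] (rule 3).
All other segments surface unchanged.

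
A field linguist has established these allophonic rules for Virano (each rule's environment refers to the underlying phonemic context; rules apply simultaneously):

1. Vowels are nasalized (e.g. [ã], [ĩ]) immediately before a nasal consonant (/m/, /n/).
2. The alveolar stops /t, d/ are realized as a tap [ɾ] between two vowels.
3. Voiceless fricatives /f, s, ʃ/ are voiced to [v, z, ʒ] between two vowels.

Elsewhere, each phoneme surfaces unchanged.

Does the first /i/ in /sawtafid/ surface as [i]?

Yes

/i/ (between /f/ and /d/) fails the environment for rule 1, so it stays [i].
The actual realization is [i], which matches [i].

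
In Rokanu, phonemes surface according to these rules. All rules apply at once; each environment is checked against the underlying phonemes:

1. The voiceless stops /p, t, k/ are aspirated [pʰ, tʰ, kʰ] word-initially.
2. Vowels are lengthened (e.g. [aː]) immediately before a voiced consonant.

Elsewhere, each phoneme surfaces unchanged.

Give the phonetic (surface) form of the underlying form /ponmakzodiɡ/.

/p/ (word-initial): word-initially, so rule 1 applies → [pʰ].
/o/ (between /p/ and /n/): before a voiced consonant, so rule 2 applies → [oː].
/a/ — between /m/ and /k/; rule 2 does not apply here → [a].
/k/ (between /a/ and /z/) fails the environment for rule 1, so it stays [k].
/o/ — between /z/ and /d/, before a voiced consonant — surfaces as [oː] (rule 2).
Rule 2 applies to /i/ (between /d/ and /ɡ/: before a voiced consonant) → [iː].

[pʰoːnmakzoːdiːɡ]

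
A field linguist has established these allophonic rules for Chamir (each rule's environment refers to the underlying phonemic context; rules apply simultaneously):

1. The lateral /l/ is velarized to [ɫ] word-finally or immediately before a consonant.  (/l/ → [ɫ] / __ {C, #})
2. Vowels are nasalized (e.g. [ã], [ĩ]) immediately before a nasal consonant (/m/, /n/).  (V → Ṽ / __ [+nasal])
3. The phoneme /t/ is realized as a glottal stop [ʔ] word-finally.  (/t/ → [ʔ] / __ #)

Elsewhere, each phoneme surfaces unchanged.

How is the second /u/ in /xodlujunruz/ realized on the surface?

[ũ]

/u/ meets the environment for rule 2 (before a nasal consonant) → [ũ].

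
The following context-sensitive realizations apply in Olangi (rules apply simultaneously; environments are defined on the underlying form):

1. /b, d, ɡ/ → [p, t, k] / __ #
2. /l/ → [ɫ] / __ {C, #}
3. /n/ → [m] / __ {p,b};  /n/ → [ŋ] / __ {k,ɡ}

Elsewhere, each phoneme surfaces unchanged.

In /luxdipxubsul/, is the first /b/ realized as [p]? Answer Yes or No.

/b/ (between /u/ and /s/): rule 1 targets it, but not word-finally → unchanged [b].
The actual realization is [b], not [p].

No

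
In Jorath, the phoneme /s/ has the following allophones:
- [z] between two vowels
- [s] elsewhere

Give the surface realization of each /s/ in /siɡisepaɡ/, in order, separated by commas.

Occurrence 1 (position 1): no conditioning environment matches → elsewhere allophone [s].
Occurrence 2 (position 5): between two vowels → [z].

[s], [z]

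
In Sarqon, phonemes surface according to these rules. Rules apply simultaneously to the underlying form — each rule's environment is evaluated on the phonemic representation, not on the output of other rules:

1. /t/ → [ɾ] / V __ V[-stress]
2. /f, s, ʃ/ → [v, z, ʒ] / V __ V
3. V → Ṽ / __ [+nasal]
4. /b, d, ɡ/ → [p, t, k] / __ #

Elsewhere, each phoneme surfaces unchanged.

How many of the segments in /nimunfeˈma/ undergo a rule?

Segments that undergo a rule: /i/ → [ĩ] (rule 3); /u/ → [ũ] (rule 3); /e/ → [ẽ] (rule 3).
All other segments surface unchanged.

3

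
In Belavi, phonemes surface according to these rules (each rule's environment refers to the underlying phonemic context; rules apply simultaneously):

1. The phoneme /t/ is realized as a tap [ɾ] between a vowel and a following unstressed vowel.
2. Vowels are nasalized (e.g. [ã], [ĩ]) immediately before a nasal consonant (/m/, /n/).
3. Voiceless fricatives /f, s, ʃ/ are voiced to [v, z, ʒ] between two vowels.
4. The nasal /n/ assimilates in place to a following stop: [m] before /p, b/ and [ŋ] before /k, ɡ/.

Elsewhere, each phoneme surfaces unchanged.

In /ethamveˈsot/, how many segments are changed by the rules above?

2

Segments that undergo a rule: /a/ → [ã] (rule 2); /s/ → [z] (rule 3).
All other segments surface unchanged.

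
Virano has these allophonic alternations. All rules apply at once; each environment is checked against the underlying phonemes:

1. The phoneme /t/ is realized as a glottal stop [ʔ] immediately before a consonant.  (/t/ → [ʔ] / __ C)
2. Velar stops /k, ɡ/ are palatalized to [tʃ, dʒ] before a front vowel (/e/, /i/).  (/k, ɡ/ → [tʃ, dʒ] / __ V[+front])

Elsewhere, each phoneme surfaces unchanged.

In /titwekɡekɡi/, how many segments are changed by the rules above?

3

Segments that undergo a rule: /t/ → [ʔ] (rule 1); /ɡ/ → [dʒ] (rule 2); /ɡ/ → [dʒ] (rule 2).
All other segments surface unchanged.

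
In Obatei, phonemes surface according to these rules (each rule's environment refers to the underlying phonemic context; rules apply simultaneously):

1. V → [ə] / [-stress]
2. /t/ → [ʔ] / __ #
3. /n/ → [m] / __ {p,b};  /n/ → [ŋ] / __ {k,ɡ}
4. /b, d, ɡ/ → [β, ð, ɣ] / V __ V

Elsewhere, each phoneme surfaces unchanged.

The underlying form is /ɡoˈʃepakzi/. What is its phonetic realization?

/ɡ/ (word-initial): rule 4 targets it, but not between two vowels → unchanged [ɡ].
/o/ (between /ɡ/ and /ʃ/) occurs in an unstressed syllable → [ə] by rule 1.
/ʃ/ (between /o/ and /e/): no rule targets it → [ʃ].
/e/ (between /ʃ/ and /p/) is in the target of rule 1 but the environment (in an unstressed syllable) is not met → [e].
/p/ (between /e/ and /a/) is unaffected → [p].
/a/ (between /p/ and /k/) occurs in an unstressed syllable → [ə] by rule 1.
/k/ — not in any rule's target class → [k].
/z/ — not in any rule's target class → [z].
/i/ meets the environment for rule 1 (in an unstressed syllable) → [ə].

[ɡəˈʃepəkzə]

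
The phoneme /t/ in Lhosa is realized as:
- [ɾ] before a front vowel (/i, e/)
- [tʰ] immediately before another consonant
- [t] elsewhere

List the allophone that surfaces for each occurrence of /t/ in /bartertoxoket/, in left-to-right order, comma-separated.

Occurrence 1 (position 4): before a front vowel (/i, e/) → [ɾ].
Occurrence 2 (position 7): no conditioning environment matches → elsewhere allophone [t].
Occurrence 3 (position 13): no conditioning environment matches → elsewhere allophone [t].

[ɾ], [t], [t]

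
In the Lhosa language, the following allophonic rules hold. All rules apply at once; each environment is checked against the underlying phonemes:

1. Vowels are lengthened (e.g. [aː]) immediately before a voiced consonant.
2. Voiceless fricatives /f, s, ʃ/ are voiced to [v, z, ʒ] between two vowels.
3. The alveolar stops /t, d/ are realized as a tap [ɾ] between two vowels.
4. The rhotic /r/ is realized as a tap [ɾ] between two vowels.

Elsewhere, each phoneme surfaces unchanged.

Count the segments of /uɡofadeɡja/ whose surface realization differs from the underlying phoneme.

Segments that undergo a rule: /u/ → [uː] (rule 1); /f/ → [v] (rule 2); /a/ → [aː] (rule 1); /d/ → [ɾ] (rule 3); /e/ → [eː] (rule 1).
All other segments surface unchanged.

5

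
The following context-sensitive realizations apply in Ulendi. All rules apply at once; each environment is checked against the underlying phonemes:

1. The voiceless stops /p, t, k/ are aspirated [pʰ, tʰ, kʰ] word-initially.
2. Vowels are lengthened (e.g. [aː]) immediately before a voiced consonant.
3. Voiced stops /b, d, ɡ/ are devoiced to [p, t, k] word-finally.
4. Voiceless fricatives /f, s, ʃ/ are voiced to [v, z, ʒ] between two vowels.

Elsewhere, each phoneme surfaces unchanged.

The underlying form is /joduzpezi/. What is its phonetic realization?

/j/ (word-initial): no rule targets it → [j].
Rule 2 applies to /o/ (between /j/ and /d/: before a voiced consonant) → [oː].
/d/ (between /o/ and /u/) fails the environment for rule 3, so it stays [d].
/u/ (between /d/ and /z/) occurs before a voiced consonant → [uː] by rule 2.
/z/ (between /u/ and /p/): no rule targets it → [z].
/p/ (between /z/ and /e/): rule 1 targets it, but not word-initially → unchanged [p].
/e/ (between /p/ and /z/) occurs before a voiced consonant → [eː] by rule 2.
/z/ (between /e/ and /i/) is unaffected → [z].
/i/ (word-final) is in the target of rule 2 but the environment (before a voiced consonant) is not met → [i].

[joːduːzpeːzi]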